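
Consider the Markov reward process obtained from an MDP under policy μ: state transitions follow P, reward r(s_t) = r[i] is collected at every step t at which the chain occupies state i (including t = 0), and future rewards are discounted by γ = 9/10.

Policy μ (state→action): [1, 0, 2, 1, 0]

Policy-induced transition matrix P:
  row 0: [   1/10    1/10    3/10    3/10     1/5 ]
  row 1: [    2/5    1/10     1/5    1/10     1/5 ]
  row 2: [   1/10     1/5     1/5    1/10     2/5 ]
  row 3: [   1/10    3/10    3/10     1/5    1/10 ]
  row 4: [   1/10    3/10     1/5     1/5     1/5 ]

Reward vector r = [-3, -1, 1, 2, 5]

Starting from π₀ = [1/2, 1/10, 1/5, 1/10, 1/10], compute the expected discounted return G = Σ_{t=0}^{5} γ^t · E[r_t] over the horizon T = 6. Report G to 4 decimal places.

G = 3.3754

t=0: π = [0.5000, 0.1000, 0.2000, 0.1000, 0.1000], E[r] = -0.7000, γ^t·E[r] = -0.700000, running G = -0.700000
t=1: π = [0.1300, 0.1600, 0.2600, 0.2200, 0.2300], E[r] = 1.3000, γ^t·E[r] = 1.170000, running G = 0.470000
t=2: π = [0.1480, 0.2160, 0.2350, 0.1710, 0.2300], E[r] = 1.0670, γ^t·E[r] = 0.864270, running G = 1.334270
t=3: π = [0.1648, 0.2037, 0.2319, 0.1697, 0.2299], E[r] = 1.0227, γ^t·E[r] = 0.745548, running G = 2.079818
t=4: π = [0.1611, 0.2031, 0.2335, 0.1729, 0.2294], E[r] = 1.0399, γ^t·E[r] = 0.682278, running G = 2.762097
t=5: π = [0.1609, 0.2038, 0.2334, 0.1725, 0.2294], E[r] = 1.0387, γ^t·E[r] = 0.613338, running G = 3.375435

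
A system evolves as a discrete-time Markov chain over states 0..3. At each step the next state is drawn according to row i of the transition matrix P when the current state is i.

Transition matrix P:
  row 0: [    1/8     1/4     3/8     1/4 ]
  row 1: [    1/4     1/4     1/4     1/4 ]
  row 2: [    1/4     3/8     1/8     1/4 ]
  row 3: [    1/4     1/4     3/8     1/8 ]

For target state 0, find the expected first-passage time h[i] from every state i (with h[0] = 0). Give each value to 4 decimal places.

First-step conditioning: h[0] = 0; for i ≠ 0, h[i] = 1 + Σ_k P[i][k]·h[k].
  h[1] = 1 + 1/4·h[1] + 1/4·h[2] + 1/4·h[3]
  h[2] = 1 + 3/8·h[1] + 1/8·h[2] + 1/4·h[3]
  h[3] = 1 + 1/4·h[1] + 3/8·h[2] + 1/8·h[3]
Solving the 3×3 linear system over states ≠ 0 gives exactly h = [0, 4, 4, 4] (h[0] = 0 is the target).

h = [0.0000, 4.0000, 4.0000, 4.0000]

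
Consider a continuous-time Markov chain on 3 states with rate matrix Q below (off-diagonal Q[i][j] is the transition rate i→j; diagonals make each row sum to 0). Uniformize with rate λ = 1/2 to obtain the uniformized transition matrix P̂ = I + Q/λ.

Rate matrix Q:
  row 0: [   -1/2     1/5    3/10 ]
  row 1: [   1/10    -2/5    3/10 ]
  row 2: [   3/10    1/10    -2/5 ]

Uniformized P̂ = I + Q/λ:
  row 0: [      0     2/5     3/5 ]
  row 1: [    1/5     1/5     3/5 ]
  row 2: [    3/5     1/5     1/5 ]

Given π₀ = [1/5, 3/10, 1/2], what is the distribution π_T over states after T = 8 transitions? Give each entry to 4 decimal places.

π = [0.3094, 0.2620, 0.4286]

t=0: π = [0.2000, 0.3000, 0.5000]
t=1: π = [0.3600, 0.2400, 0.4000]
t=2: π = [0.2880, 0.2720, 0.4400]
t=3: π = [0.3184, 0.2576, 0.4240]
t=4: π = [0.3059, 0.2637, 0.4304]
t=5: π = [0.3110, 0.2612, 0.4278]
t=6: π = [0.3089, 0.2622, 0.4289]
t=7: π = [0.3098, 0.2618, 0.4285]
t=8: π = [0.3094, 0.2620, 0.4286]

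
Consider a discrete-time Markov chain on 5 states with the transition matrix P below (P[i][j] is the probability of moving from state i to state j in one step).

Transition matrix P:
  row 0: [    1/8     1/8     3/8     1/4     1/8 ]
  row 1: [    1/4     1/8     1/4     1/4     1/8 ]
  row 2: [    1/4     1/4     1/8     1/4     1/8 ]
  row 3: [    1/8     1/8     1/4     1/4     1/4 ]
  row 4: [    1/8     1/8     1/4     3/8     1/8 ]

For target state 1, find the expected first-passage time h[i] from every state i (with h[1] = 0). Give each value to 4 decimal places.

h = [6.3636, 0.0000, 5.7273, 6.4545, 6.4545]

First-step conditioning: h[1] = 0; for i ≠ 1, h[i] = 1 + Σ_k P[i][k]·h[k].
  h[0] = 1 + 1/8·h[0] + 3/8·h[2] + 1/4·h[3] + 1/8·h[4]
  h[2] = 1 + 1/4·h[0] + 1/8·h[2] + 1/4·h[3] + 1/8·h[4]
  h[3] = 1 + 1/8·h[0] + 1/4·h[2] + 1/4·h[3] + 1/4·h[4]
  h[4] = 1 + 1/8·h[0] + 1/4·h[2] + 3/8·h[3] + 1/8·h[4]
Solving the 4×4 linear system over states ≠ 1 gives exactly h = [70/11, 0, 63/11, 71/11, 71/11] (h[1] = 0 is the target).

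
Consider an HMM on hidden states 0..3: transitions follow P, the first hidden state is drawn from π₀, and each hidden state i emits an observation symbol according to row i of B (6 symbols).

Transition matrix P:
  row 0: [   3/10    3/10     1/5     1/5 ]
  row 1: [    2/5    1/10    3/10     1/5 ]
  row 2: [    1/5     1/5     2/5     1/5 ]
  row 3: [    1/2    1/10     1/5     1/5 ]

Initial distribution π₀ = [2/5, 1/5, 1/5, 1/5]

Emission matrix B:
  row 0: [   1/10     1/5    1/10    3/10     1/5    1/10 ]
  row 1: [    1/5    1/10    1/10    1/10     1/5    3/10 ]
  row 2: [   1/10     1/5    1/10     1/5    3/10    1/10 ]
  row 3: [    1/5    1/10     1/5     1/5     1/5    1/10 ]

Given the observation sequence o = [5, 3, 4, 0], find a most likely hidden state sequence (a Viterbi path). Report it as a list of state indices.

path = [1, 0, 0, 1]

t=0: δ = [4.000e-02, 6.000e-02, 2.000e-02, 2.000e-02]  (obs o_0=5)
t=1: δ = [7.200e-03, 1.200e-03, 3.600e-03, 2.400e-03]  ψ = [1, 0, 1, 1]  (obs o_1=3)
t=2: δ = [4.320e-04, 4.320e-04, 4.320e-04, 2.880e-04]  ψ = [0, 0, 0, 0]  (obs o_2=4)
t=3: δ = [1.728e-05, 2.592e-05, 1.728e-05, 1.728e-05]  ψ = [1, 0, 2, 0]  (obs o_3=0)
backtrack: best end state = 1; path = [1, 0, 0, 1]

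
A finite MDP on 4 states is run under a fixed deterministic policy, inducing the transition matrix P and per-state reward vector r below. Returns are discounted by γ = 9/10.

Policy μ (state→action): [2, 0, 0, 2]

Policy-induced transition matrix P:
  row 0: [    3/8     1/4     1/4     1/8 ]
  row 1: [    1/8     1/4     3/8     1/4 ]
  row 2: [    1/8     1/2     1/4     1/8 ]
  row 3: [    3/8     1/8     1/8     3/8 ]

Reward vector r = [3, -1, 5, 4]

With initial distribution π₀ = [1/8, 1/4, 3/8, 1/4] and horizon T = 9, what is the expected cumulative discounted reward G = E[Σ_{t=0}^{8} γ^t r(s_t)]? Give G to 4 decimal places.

t=0: π = [0.1250, 0.2500, 0.3750, 0.2500], E[r] = 3.0000, γ^t·E[r] = 3.000000, running G = 3.000000
t=1: π = [0.2188, 0.3125, 0.2500, 0.2188], E[r] = 2.4688, γ^t·E[r] = 2.221875, running G = 5.221875
t=2: π = [0.2344, 0.2852, 0.2617, 0.2188], E[r] = 2.6016, γ^t·E[r] = 2.107266, running G = 7.329141
t=3: π = [0.2383, 0.2881, 0.2583, 0.2153], E[r] = 2.5796, γ^t·E[r] = 1.880521, running G = 9.209662
t=4: π = [0.2384, 0.2877, 0.2591, 0.2148], E[r] = 2.5824, γ^t·E[r] = 1.694311, running G = 10.903973
t=5: π = [0.2383, 0.2879, 0.2591, 0.2147], E[r] = 2.5812, γ^t·E[r] = 1.524173, running G = 12.428145
t=6: π = [0.2382, 0.2879, 0.2592, 0.2147], E[r] = 2.5812, γ^t·E[r] = 1.371756, running G = 13.799902
t=7: π = [0.2382, 0.2880, 0.2592, 0.2147], E[r] = 2.5812, γ^t·E[r] = 1.234556, running G = 15.034458
t=8: π = [0.2382, 0.2880, 0.2592, 0.2147], E[r] = 2.5812, γ^t·E[r] = 1.111101, running G = 16.145559

G = 16.1456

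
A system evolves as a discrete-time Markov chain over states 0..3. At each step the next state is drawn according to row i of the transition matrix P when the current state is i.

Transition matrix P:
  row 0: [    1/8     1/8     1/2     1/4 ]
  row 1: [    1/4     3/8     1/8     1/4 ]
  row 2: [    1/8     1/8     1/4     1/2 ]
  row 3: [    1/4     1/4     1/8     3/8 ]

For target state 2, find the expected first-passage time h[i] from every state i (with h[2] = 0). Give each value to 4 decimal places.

h = [3.2000, 4.8000, 0.0000, 4.8000]

First-step conditioning: h[2] = 0; for i ≠ 2, h[i] = 1 + Σ_k P[i][k]·h[k].
  h[0] = 1 + 1/8·h[0] + 1/8·h[1] + 1/4·h[3]
  h[1] = 1 + 1/4·h[0] + 3/8·h[1] + 1/4·h[3]
  h[3] = 1 + 1/4·h[0] + 1/4·h[1] + 3/8·h[3]
Solving the 3×3 linear system over states ≠ 2 gives exactly h = [16/5, 24/5, 0, 24/5] (h[2] = 0 is the target).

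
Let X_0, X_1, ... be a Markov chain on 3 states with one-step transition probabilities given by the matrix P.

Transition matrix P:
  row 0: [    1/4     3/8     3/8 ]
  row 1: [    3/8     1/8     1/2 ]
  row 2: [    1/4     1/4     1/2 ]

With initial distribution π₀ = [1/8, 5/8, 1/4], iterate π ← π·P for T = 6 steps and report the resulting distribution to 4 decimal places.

t=0: π = [0.1250, 0.6250, 0.2500]
t=1: π = [0.3281, 0.1875, 0.4844]
t=2: π = [0.2734, 0.2676, 0.4590]
t=3: π = [0.2834, 0.2507, 0.4658]
t=4: π = [0.2813, 0.2541, 0.4646]
t=5: π = [0.2818, 0.2534, 0.4648]
t=6: π = [0.2817, 0.2535, 0.4648]

π = [0.2817, 0.2535, 0.4648]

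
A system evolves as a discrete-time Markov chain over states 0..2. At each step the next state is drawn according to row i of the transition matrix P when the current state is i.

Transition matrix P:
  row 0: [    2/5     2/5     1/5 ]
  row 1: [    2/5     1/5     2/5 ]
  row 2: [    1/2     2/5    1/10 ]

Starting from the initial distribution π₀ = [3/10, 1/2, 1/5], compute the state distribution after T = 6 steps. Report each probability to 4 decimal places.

t=0: π = [0.3000, 0.5000, 0.2000]
t=1: π = [0.4200, 0.3000, 0.2800]
t=2: π = [0.4280, 0.3400, 0.2320]
t=3: π = [0.4232, 0.3320, 0.2448]
t=4: π = [0.4245, 0.3336, 0.2419]
t=5: π = [0.4242, 0.3333, 0.2425]
t=6: π = [0.4243, 0.3333, 0.2424]

π = [0.4243, 0.3333, 0.2424]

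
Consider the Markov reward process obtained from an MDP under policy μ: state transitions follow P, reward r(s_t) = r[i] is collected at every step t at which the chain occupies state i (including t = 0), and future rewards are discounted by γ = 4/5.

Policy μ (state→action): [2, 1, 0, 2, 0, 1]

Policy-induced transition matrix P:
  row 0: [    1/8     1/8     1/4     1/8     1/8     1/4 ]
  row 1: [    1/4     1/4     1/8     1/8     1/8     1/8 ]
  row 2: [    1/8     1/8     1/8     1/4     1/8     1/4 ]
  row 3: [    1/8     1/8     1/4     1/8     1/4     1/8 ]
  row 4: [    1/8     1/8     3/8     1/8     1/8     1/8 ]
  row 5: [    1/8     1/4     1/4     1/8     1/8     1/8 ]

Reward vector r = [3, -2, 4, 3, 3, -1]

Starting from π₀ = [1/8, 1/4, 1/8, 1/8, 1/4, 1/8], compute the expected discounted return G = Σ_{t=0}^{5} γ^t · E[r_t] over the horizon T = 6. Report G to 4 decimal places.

t=0: π = [0.1250, 0.2500, 0.1250, 0.1250, 0.2500, 0.1250], E[r] = 1.3750, γ^t·E[r] = 1.375000, running G = 1.375000
t=1: π = [0.1563, 0.1719, 0.2344, 0.1406, 0.1406, 0.1563], E[r] = 1.7500, γ^t·E[r] = 1.400000, running G = 2.775000
t=2: π = [0.1465, 0.1660, 0.2168, 0.1543, 0.1426, 0.1738], E[r] = 1.6914, γ^t·E[r] = 1.082500, running G = 3.857500
t=3: π = [0.1458, 0.1675, 0.2200, 0.1521, 0.1443, 0.1704], E[r] = 1.7009, γ^t·E[r] = 0.870875, running G = 4.728375
t=4: π = [0.1459, 0.1672, 0.2196, 0.1525, 0.1440, 0.1707], E[r] = 1.7006, γ^t·E[r] = 0.696550, running G = 5.424925
t=5: π = [0.1459, 0.1672, 0.2196, 0.1525, 0.1441, 0.1707], E[r] = 1.7007, γ^t·E[r] = 0.557271, running G = 5.982196

G = 5.9822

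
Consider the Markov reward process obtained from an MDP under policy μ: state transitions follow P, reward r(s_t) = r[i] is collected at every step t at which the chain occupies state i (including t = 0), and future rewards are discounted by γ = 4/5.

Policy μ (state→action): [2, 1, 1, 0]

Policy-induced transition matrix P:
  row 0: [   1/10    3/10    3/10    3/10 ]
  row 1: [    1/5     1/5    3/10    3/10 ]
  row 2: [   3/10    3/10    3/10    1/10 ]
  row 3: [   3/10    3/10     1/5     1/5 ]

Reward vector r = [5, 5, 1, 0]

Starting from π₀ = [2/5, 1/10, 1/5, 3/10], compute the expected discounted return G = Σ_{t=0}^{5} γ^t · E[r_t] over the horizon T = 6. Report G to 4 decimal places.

t=0: π = [0.4000, 0.1000, 0.2000, 0.3000], E[r] = 2.7000, γ^t·E[r] = 2.700000, running G = 2.700000
t=1: π = [0.2100, 0.2900, 0.2700, 0.2300], E[r] = 2.7700, γ^t·E[r] = 2.216000, running G = 4.916000
t=2: π = [0.2290, 0.2710, 0.2770, 0.2230], E[r] = 2.7770, γ^t·E[r] = 1.777280, running G = 6.693280
t=3: π = [0.2271, 0.2729, 0.2777, 0.2223], E[r] = 2.7777, γ^t·E[r] = 1.422182, running G = 8.115462
t=4: π = [0.2273, 0.2727, 0.2778, 0.2222], E[r] = 2.7778, γ^t·E[r] = 1.137775, running G = 9.253237
t=5: π = [0.2273, 0.2727, 0.2778, 0.2222], E[r] = 2.7778, γ^t·E[r] = 0.910222, running G = 10.163459

G = 10.1635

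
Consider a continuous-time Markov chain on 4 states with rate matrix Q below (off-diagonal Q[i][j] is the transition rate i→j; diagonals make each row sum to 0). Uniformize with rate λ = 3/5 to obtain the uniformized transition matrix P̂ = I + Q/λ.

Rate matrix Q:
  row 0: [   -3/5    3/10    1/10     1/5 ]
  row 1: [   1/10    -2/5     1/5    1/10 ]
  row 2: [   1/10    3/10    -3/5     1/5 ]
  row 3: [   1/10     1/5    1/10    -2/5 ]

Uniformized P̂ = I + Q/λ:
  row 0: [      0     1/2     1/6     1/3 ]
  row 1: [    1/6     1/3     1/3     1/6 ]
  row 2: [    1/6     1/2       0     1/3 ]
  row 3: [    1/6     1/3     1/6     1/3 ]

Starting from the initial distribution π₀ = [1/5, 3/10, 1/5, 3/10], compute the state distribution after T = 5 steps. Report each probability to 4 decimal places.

π = [0.1428, 0.3903, 0.1985, 0.2683]

t=0: π = [0.2000, 0.3000, 0.2000, 0.3000]
t=1: π = [0.1333, 0.4000, 0.1833, 0.2833]
t=2: π = [0.1444, 0.3861, 0.2028, 0.2667]
t=3: π = [0.1426, 0.3912, 0.1972, 0.2690]
t=4: π = [0.1429, 0.3900, 0.1990, 0.2681]
t=5: π = [0.1428, 0.3903, 0.1985, 0.2683]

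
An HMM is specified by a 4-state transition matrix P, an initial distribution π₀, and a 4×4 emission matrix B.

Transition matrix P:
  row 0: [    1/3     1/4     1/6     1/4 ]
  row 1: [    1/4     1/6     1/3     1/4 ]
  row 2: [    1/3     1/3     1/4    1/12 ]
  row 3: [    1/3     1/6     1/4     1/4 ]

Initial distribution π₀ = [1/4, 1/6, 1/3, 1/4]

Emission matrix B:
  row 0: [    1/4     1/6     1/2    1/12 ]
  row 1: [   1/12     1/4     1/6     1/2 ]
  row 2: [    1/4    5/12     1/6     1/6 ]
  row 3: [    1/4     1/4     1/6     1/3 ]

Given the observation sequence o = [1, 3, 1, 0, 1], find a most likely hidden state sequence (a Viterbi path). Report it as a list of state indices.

path = [2, 1, 2, 2, 2]

t=0: δ = [4.167e-02, 4.167e-02, 1.389e-01, 6.250e-02]  (obs o_0=1)
t=1: δ = [3.858e-03, 2.315e-02, 5.787e-03, 5.208e-03]  ψ = [2, 2, 2, 3]  (obs o_1=3)
t=2: δ = [9.645e-04, 9.645e-04, 3.215e-03, 1.447e-03]  ψ = [1, 1, 1, 1]  (obs o_2=1)
t=3: δ = [2.679e-04, 8.931e-05, 2.009e-04, 9.042e-05]  ψ = [2, 2, 2, 3]  (obs o_3=0)
t=4: δ = [1.488e-05, 1.674e-05, 2.093e-05, 1.674e-05]  ψ = [0, 0, 2, 0]  (obs o_4=1)
backtrack: best end state = 2; path = [2, 1, 2, 2, 2]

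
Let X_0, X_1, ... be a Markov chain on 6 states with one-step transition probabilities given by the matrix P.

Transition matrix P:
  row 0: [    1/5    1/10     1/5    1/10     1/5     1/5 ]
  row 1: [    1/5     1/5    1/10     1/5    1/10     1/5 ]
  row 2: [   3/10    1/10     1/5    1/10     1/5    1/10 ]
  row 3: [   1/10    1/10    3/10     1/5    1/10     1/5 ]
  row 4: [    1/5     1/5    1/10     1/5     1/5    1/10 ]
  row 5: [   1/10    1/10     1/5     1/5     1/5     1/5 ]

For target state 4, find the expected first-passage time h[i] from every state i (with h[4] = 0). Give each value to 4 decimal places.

First-step conditioning: h[4] = 0; for i ≠ 4, h[i] = 1 + Σ_k P[i][k]·h[k].
  h[0] = 1 + 1/5·h[0] + 1/10·h[1] + 1/5·h[2] + 1/10·h[3] + 1/5·h[5]
  h[1] = 1 + 1/5·h[0] + 1/5·h[1] + 1/10·h[2] + 1/5·h[3] + 1/5·h[5]
  h[2] = 1 + 3/10·h[0] + 1/10·h[1] + 1/5·h[2] + 1/10·h[3] + 1/10·h[5]
  h[3] = 1 + 1/10·h[0] + 1/10·h[1] + 3/10·h[2] + 1/5·h[3] + 1/5·h[5]
  h[5] = 1 + 1/10·h[0] + 1/10·h[1] + 1/5·h[2] + 1/5·h[3] + 1/5·h[5]
Solving the 5×5 linear system over states ≠ 4 gives exactly h = [13515/2359, 15185/2359, 13500/2359, 2145/337, 0, 13665/2359] (h[4] = 0 is the target).

h = [5.7291, 6.4370, 5.7228, 6.3650, 0.0000, 5.7927]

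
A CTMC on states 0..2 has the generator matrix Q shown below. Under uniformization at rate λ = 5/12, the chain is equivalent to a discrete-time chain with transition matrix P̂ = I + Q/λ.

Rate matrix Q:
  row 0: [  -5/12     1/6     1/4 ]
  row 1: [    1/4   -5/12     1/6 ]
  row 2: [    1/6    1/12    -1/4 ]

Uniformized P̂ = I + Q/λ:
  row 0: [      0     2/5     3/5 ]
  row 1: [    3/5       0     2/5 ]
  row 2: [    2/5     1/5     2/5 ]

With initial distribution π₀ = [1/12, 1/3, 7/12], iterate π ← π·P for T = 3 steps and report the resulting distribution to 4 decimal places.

π = [0.3487, 0.2000, 0.4513]

t=0: π = [0.0833, 0.3333, 0.5833]
t=1: π = [0.4333, 0.1500, 0.4167]
t=2: π = [0.2567, 0.2567, 0.4867]
t=3: π = [0.3487, 0.2000, 0.4513]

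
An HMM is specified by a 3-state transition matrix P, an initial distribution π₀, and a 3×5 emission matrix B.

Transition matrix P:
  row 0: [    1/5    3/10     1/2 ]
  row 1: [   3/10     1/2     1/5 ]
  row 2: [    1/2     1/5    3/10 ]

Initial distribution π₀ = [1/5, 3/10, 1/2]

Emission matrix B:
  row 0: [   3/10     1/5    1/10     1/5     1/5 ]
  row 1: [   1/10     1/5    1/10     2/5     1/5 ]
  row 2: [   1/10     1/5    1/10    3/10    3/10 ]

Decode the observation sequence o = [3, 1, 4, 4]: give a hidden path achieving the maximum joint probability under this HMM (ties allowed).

path = [2, 0, 2, 0]

t=0: δ = [4.000e-02, 1.200e-01, 1.500e-01]  (obs o_0=3)
t=1: δ = [1.500e-02, 1.200e-02, 9.000e-03]  ψ = [2, 1, 2]  (obs o_1=1)
t=2: δ = [9.000e-04, 1.200e-03, 2.250e-03]  ψ = [2, 1, 0]  (obs o_2=4)
t=3: δ = [2.250e-04, 1.200e-04, 2.025e-04]  ψ = [2, 1, 2]  (obs o_3=4)
backtrack: best end state = 0; path = [2, 0, 2, 0]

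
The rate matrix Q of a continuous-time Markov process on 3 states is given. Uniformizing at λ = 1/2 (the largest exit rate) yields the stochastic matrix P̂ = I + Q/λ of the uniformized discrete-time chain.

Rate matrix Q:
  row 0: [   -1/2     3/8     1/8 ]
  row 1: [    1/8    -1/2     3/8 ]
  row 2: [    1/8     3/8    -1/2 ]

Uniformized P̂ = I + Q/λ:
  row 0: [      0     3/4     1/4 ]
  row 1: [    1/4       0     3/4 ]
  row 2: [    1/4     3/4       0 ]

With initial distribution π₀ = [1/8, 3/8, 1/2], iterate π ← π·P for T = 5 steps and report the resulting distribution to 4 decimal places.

t=0: π = [0.1250, 0.3750, 0.5000]
t=1: π = [0.2188, 0.4688, 0.3125]
t=2: π = [0.1953, 0.3984, 0.4063]
t=3: π = [0.2012, 0.4512, 0.3477]
t=4: π = [0.1997, 0.4116, 0.3887]
t=5: π = [0.2001, 0.4413, 0.3586]

π = [0.2001, 0.4413, 0.3586]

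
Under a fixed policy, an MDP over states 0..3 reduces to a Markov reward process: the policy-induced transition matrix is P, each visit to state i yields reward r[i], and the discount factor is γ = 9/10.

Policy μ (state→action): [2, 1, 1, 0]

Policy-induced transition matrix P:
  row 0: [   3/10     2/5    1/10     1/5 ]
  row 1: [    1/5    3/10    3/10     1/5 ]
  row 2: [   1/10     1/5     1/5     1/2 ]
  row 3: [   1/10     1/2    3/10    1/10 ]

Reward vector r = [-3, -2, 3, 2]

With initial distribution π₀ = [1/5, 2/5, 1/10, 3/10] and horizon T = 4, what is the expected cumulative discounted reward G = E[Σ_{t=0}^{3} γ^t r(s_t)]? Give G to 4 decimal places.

t=0: π = [0.2000, 0.4000, 0.1000, 0.3000], E[r] = -0.5000, γ^t·E[r] = -0.500000, running G = -0.500000
t=1: π = [0.1800, 0.3700, 0.2500, 0.2000], E[r] = -0.1300, γ^t·E[r] = -0.117000, running G = -0.617000
t=2: π = [0.1730, 0.3330, 0.2390, 0.2550], E[r] = 0.0420, γ^t·E[r] = 0.034020, running G = -0.582980
t=3: π = [0.1679, 0.3444, 0.2415, 0.2462], E[r] = 0.0244, γ^t·E[r] = 0.017788, running G = -0.565192

G = -0.5652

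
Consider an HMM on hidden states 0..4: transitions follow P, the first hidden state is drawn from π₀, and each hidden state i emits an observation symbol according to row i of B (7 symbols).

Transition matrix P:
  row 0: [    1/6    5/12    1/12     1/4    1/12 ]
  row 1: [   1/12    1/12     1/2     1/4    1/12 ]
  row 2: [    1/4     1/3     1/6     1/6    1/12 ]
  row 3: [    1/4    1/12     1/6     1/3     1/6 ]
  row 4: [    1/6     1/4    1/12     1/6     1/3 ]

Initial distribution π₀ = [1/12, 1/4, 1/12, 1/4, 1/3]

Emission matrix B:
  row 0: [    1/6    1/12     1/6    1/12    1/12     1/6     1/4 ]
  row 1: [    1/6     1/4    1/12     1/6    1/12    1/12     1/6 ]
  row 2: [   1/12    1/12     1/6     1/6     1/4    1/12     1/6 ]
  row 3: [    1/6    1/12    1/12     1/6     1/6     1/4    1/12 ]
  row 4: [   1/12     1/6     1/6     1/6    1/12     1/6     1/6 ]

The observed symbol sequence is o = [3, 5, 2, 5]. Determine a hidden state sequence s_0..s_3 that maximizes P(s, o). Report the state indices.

t=0: δ = [6.944e-03, 4.167e-02, 1.389e-02, 4.167e-02, 5.556e-02]  (obs o_0=3)
t=1: δ = [1.736e-03, 1.157e-03, 1.736e-03, 3.472e-03, 3.086e-03]  ψ = [3, 4, 1, 3, 4]  (obs o_1=5)
t=2: δ = [1.447e-04, 6.430e-05, 9.645e-05, 9.645e-05, 1.715e-04]  ψ = [3, 4, 1, 3, 4]  (obs o_2=2)
t=3: δ = [4.763e-06, 5.023e-06, 2.679e-06, 9.042e-06, 9.526e-06]  ψ = [4, 0, 1, 0, 4]  (obs o_3=5)
backtrack: best end state = 4; path = [4, 4, 4, 4]

path = [4, 4, 4, 4]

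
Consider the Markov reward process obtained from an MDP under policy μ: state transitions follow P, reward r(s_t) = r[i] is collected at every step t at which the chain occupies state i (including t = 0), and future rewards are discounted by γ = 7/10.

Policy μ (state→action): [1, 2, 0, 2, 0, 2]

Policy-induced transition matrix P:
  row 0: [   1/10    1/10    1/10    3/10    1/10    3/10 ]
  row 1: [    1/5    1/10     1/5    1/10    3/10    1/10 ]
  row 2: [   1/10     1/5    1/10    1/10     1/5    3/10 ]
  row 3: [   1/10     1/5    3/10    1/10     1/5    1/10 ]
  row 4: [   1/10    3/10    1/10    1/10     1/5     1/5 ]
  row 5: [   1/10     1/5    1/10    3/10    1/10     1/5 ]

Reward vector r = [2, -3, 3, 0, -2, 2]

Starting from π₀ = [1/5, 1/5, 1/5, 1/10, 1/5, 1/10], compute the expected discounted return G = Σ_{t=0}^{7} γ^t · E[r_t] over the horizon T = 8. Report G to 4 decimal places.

G = 0.5068

t=0: π = [0.2000, 0.2000, 0.2000, 0.1000, 0.2000, 0.1000], E[r] = 0.2000, γ^t·E[r] = 0.200000, running G = 0.200000
t=1: π = [0.1200, 0.1800, 0.1400, 0.1600, 0.1900, 0.2100], E[r] = 0.1600, γ^t·E[r] = 0.112000, running G = 0.312000
t=2: π = [0.1180, 0.1890, 0.1500, 0.1660, 0.1850, 0.1920], E[r] = 0.1330, γ^t·E[r] = 0.065170, running G = 0.377170
t=3: π = [0.1189, 0.1878, 0.1521, 0.1620, 0.1879, 0.1913], E[r] = 0.1375, γ^t·E[r] = 0.047163, running G = 0.424333
t=4: π = [0.1188, 0.1881, 0.1512, 0.1620, 0.1878, 0.1921], E[r] = 0.1355, γ^t·E[r] = 0.032524, running G = 0.456856
t=5: π = [0.1188, 0.1881, 0.1512, 0.1622, 0.1877, 0.1920], E[r] = 0.1355, γ^t·E[r] = 0.022781, running G = 0.479637
t=6: π = [0.1188, 0.1881, 0.1512, 0.1622, 0.1877, 0.1920], E[r] = 0.1356, γ^t·E[r] = 0.015953, running G = 0.495590
t=7: π = [0.1188, 0.1881, 0.1512, 0.1622, 0.1877, 0.1920], E[r] = 0.1356, γ^t·E[r] = 0.011166, running G = 0.506756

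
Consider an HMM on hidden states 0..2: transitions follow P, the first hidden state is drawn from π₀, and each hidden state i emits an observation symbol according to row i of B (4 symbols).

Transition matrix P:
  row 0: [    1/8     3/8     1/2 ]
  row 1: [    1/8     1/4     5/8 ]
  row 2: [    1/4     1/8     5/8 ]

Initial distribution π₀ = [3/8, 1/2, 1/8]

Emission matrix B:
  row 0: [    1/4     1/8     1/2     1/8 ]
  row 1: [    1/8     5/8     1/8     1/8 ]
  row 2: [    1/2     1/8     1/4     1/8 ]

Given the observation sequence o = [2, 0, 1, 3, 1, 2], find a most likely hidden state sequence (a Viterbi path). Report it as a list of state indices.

path = [0, 2, 2, 0, 1, 2]

t=0: δ = [1.875e-01, 6.250e-02, 3.125e-02]  (obs o_0=2)
t=1: δ = [5.859e-03, 8.789e-03, 4.688e-02]  ψ = [0, 0, 0]  (obs o_1=0)
t=2: δ = [1.465e-03, 3.662e-03, 3.662e-03]  ψ = [2, 2, 2]  (obs o_2=1)
t=3: δ = [1.144e-04, 1.144e-04, 2.861e-04]  ψ = [2, 1, 1]  (obs o_3=3)
t=4: δ = [8.941e-06, 2.682e-05, 2.235e-05]  ψ = [2, 0, 2]  (obs o_4=1)
t=5: δ = [2.794e-06, 8.382e-07, 4.191e-06]  ψ = [2, 1, 1]  (obs o_5=2)
backtrack: best end state = 2; path = [0, 2, 2, 0, 1, 2]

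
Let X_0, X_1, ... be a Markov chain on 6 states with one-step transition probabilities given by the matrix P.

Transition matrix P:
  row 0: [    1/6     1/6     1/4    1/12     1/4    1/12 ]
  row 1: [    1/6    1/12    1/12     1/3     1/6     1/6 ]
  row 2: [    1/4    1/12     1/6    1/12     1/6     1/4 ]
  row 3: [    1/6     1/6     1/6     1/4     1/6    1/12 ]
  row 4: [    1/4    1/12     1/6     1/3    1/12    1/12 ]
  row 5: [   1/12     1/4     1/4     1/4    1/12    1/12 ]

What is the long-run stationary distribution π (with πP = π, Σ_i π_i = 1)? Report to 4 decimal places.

π = [0.1845, 0.1373, 0.1810, 0.2137, 0.1584, 0.1249]

Balance equations π_j = Σ_i π_i·P[i][j]:
  π_0 = 1/6·π_0 + 1/6·π_1 + 1/4·π_2 + 1/6·π_3 + 1/4·π_4 + 1/12·π_5
  π_1 = 1/6·π_0 + 1/12·π_1 + 1/12·π_2 + 1/6·π_3 + 1/12·π_4 + 1/4·π_5
  π_2 = 1/4·π_0 + 1/12·π_1 + 1/6·π_2 + 1/6·π_3 + 1/6·π_4 + 1/4·π_5
  π_3 = 1/12·π_0 + 1/3·π_1 + 1/12·π_2 + 1/4·π_3 + 1/3·π_4 + 1/4·π_5
  π_4 = 1/4·π_0 + 1/6·π_1 + 1/6·π_2 + 1/6·π_3 + 1/12·π_4 + 1/12·π_5
  normalize: π_0 + π_1 + π_2 + π_3 + π_4 + π_5 = 1
Solving the linear system gives exactly π = [51869/281070, 6434/46845, 5653/31230, 60071/281070, 4453/28107, 35119/281070].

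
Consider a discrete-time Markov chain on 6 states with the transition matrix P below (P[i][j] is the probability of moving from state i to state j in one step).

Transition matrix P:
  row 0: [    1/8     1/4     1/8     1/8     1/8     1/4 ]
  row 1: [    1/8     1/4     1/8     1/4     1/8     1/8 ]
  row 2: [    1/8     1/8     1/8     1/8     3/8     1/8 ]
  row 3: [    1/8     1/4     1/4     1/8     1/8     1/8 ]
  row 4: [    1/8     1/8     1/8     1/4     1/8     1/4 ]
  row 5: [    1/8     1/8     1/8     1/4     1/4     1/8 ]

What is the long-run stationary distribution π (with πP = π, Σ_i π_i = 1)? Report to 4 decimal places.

π = [0.1250, 0.1881, 0.1490, 0.1918, 0.1827, 0.1635]

Balance equations π_j = Σ_i π_i·P[i][j]:
  π_0 = 1/8·π_0 + 1/8·π_1 + 1/8·π_2 + 1/8·π_3 + 1/8·π_4 + 1/8·π_5
  π_1 = 1/4·π_0 + 1/4·π_1 + 1/8·π_2 + 1/4·π_3 + 1/8·π_4 + 1/8·π_5
  π_2 = 1/8·π_0 + 1/8·π_1 + 1/8·π_2 + 1/4·π_3 + 1/8·π_4 + 1/8·π_5
  π_3 = 1/8·π_0 + 1/4·π_1 + 1/8·π_2 + 1/8·π_3 + 1/4·π_4 + 1/4·π_5
  π_4 = 1/8·π_0 + 1/8·π_1 + 3/8·π_2 + 1/8·π_3 + 1/8·π_4 + 1/4·π_5
  normalize: π_0 + π_1 + π_2 + π_3 + π_4 + π_5 = 1
Solving the linear system gives exactly π = [1/8, 769/4088, 87/584, 14/73, 6721/36792, 3007/18396].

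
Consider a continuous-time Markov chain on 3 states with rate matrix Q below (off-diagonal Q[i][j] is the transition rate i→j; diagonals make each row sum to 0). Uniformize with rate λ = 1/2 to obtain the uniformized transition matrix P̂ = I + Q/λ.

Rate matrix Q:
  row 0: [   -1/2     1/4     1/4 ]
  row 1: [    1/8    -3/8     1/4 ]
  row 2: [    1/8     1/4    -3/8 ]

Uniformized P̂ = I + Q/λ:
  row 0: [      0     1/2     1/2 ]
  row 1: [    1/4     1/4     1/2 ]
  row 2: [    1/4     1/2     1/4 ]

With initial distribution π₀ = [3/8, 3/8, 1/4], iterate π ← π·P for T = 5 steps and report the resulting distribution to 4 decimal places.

π = [0.1998, 0.4000, 0.4001]

t=0: π = [0.3750, 0.3750, 0.2500]
t=1: π = [0.1563, 0.4063, 0.4375]
t=2: π = [0.2109, 0.3984, 0.3906]
t=3: π = [0.1973, 0.4004, 0.4023]
t=4: π = [0.2007, 0.3999, 0.3994]
t=5: π = [0.1998, 0.4000, 0.4001]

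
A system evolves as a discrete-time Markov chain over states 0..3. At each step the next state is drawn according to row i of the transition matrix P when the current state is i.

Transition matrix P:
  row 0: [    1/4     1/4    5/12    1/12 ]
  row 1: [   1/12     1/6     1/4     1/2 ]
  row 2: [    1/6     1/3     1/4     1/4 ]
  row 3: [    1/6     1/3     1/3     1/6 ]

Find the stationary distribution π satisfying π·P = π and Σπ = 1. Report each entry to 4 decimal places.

Balance equations π_j = Σ_i π_i·P[i][j]:
  π_0 = 1/4·π_0 + 1/12·π_1 + 1/6·π_2 + 1/6·π_3
  π_1 = 1/4·π_0 + 1/6·π_1 + 1/3·π_2 + 1/3·π_3
  π_2 = 5/12·π_0 + 1/4·π_1 + 1/4·π_2 + 1/3·π_3
  normalize: π_0 + π_1 + π_2 + π_3 = 1
Solving the linear system gives exactly π = [8/51, 14/51, 66/221, 179/663].

π = [0.1569, 0.2745, 0.2986, 0.2700]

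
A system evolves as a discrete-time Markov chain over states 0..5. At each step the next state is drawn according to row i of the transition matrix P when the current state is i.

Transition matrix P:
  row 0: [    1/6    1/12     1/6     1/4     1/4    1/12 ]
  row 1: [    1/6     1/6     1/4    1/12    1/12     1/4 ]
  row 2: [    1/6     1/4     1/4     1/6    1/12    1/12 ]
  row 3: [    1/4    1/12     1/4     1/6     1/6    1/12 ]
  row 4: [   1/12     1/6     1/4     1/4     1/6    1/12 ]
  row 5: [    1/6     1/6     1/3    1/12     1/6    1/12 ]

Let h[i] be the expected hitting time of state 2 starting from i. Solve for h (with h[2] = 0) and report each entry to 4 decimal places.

h = [4.4283, 4.0248, 0.0000, 4.1163, 4.0566, 3.7396]

First-step conditioning: h[2] = 0; for i ≠ 2, h[i] = 1 + Σ_k P[i][k]·h[k].
  h[0] = 1 + 1/6·h[0] + 1/12·h[1] + 1/4·h[3] + 1/4·h[4] + 1/12·h[5]
  h[1] = 1 + 1/6·h[0] + 1/6·h[1] + 1/12·h[3] + 1/12·h[4] + 1/4·h[5]
  h[3] = 1 + 1/4·h[0] + 1/12·h[1] + 1/6·h[3] + 1/6·h[4] + 1/12·h[5]
  h[4] = 1 + 1/12·h[0] + 1/6·h[1] + 1/4·h[3] + 1/6·h[4] + 1/12·h[5]
  h[5] = 1 + 1/6·h[0] + 1/6·h[1] + 1/12·h[3] + 1/6·h[4] + 1/12·h[5]
Solving the 5×5 linear system over states ≠ 2 gives exactly h = [17824/4025, 648/161, 0, 16568/4025, 16328/4025, 15052/4025] (h[2] = 0 is the target).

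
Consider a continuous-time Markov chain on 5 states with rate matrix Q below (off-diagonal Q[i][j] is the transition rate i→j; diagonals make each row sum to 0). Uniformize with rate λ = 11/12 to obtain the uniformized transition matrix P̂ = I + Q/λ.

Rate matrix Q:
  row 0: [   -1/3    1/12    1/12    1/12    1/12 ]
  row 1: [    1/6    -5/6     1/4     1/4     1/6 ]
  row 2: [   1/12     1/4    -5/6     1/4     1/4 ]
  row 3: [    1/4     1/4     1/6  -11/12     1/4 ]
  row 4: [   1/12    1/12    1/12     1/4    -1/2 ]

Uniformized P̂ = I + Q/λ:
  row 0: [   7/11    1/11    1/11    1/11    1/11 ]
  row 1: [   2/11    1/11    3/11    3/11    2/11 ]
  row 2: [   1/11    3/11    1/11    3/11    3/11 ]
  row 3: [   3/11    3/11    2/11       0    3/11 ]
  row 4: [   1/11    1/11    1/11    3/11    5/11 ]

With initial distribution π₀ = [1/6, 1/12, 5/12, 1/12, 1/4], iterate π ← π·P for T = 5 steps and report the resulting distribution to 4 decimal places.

t=0: π = [0.1667, 0.0833, 0.4167, 0.0833, 0.2500]
t=1: π = [0.2045, 0.1818, 0.1136, 0.2197, 0.2803]
t=2: π = [0.2590, 0.1515, 0.1439, 0.1756, 0.2700]
t=3: π = [0.2779, 0.1490, 0.1344, 0.1777, 0.2610]
t=4: π = [0.2883, 0.1477, 0.1342, 0.1737, 0.2561]
t=5: π = [0.2932, 0.1469, 0.1336, 0.1729, 0.2534]

π = [0.2932, 0.1469, 0.1336, 0.1729, 0.2534]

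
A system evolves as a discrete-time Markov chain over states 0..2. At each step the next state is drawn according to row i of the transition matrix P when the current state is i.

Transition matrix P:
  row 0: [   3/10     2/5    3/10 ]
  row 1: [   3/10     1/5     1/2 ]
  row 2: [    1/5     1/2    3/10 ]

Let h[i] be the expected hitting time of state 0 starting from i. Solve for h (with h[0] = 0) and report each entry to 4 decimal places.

First-step conditioning: h[0] = 0; for i ≠ 0, h[i] = 1 + Σ_k P[i][k]·h[k].
  h[1] = 1 + 1/5·h[1] + 1/2·h[2]
  h[2] = 1 + 1/2·h[1] + 3/10·h[2]
Solving the 2×2 linear system over states ≠ 0 gives exactly h = [0, 120/31, 130/31] (h[0] = 0 is the target).

h = [0.0000, 3.8710, 4.1935]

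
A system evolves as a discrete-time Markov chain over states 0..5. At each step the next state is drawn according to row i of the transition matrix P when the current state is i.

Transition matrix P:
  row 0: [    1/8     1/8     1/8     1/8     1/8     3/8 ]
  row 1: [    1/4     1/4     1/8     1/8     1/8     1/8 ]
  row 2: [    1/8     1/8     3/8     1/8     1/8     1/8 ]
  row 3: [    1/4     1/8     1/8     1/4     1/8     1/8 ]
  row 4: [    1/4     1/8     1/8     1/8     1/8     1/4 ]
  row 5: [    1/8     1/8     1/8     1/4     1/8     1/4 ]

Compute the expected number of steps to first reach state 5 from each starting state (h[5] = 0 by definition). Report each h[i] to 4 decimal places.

h = [4.0604, 5.2205, 5.4139, 5.2205, 4.5680, 0.0000]

First-step conditioning: h[5] = 0; for i ≠ 5, h[i] = 1 + Σ_k P[i][k]·h[k].
  h[0] = 1 + 1/8·h[0] + 1/8·h[1] + 1/8·h[2] + 1/8·h[3] + 1/8·h[4]
  h[1] = 1 + 1/4·h[0] + 1/4·h[1] + 1/8·h[2] + 1/8·h[3] + 1/8·h[4]
  h[2] = 1 + 1/8·h[0] + 1/8·h[1] + 3/8·h[2] + 1/8·h[3] + 1/8·h[4]
  h[3] = 1 + 1/4·h[0] + 1/8·h[1] + 1/8·h[2] + 1/4·h[3] + 1/8·h[4]
  h[4] = 1 + 1/4·h[0] + 1/8·h[1] + 1/8·h[2] + 1/8·h[3] + 1/8·h[4]
Solving the 5×5 linear system over states ≠ 5 gives exactly h = [1344/331, 1728/331, 1792/331, 1728/331, 1512/331, 0] (h[5] = 0 is the target).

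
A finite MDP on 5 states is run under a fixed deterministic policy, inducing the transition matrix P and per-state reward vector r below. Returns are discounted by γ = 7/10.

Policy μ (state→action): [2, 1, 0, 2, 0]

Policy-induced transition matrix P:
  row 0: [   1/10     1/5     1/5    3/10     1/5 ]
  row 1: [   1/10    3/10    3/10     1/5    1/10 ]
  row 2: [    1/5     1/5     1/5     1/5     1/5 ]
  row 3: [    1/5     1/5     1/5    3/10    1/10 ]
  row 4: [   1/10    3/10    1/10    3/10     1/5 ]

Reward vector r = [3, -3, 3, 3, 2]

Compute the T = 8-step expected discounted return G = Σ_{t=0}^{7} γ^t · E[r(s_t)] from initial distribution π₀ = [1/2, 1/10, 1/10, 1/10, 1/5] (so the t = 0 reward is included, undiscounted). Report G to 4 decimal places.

G = 5.2432

t=0: π = [0.5000, 0.1000, 0.1000, 0.1000, 0.2000], E[r] = 2.2000, γ^t·E[r] = 2.200000, running G = 2.200000
t=1: π = [0.1200, 0.2300, 0.1900, 0.2800, 0.1800], E[r] = 1.4400, γ^t·E[r] = 1.008000, running G = 3.208000
t=2: π = [0.1470, 0.2410, 0.2050, 0.2580, 0.1490], E[r] = 1.4050, γ^t·E[r] = 0.688450, running G = 3.896450
t=3: π = [0.1463, 0.2390, 0.2092, 0.2554, 0.1501], E[r] = 1.4159, γ^t·E[r] = 0.485654, running G = 4.382104
t=4: π = [0.1465, 0.2389, 0.2089, 0.2552, 0.1506], E[r] = 1.4160, γ^t·E[r] = 0.339977, running G = 4.722080
t=5: π = [0.1464, 0.2389, 0.2088, 0.2552, 0.1506], E[r] = 1.4157, γ^t·E[r] = 0.237941, running G = 4.960022
t=6: π = [0.1464, 0.2390, 0.2088, 0.2552, 0.1506], E[r] = 1.4157, γ^t·E[r] = 0.166555, running G = 5.126577
t=7: π = [0.1464, 0.2390, 0.2088, 0.2552, 0.1506], E[r] = 1.4157, γ^t·E[r] = 0.116589, running G = 5.243165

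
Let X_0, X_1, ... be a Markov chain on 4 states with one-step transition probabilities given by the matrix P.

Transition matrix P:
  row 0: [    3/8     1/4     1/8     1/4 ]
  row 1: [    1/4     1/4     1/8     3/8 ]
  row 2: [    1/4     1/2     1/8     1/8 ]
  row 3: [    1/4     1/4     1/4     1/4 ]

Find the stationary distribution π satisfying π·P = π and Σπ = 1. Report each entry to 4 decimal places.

Balance equations π_j = Σ_i π_i·P[i][j]:
  π_0 = 3/8·π_0 + 1/4·π_1 + 1/4·π_2 + 1/4·π_3
  π_1 = 1/4·π_0 + 1/4·π_1 + 1/2·π_2 + 1/4·π_3
  π_2 = 1/8·π_0 + 1/8·π_1 + 1/8·π_2 + 1/4·π_3
  normalize: π_0 + π_1 + π_2 + π_3 = 1
Solving the linear system gives exactly π = [2/7, 75/259, 41/259, 69/259].

π = [0.2857, 0.2896, 0.1583, 0.2664]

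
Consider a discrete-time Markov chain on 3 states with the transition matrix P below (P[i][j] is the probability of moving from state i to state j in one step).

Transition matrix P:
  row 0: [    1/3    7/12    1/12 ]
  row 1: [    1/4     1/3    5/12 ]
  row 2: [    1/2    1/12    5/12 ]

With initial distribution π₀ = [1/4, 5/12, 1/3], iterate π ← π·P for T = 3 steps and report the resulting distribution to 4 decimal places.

π = [0.3549, 0.3494, 0.2957]

t=0: π = [0.2500, 0.4167, 0.3333]
t=1: π = [0.3542, 0.3125, 0.3333]
t=2: π = [0.3628, 0.3385, 0.2986]
t=3: π = [0.3549, 0.3494, 0.2957]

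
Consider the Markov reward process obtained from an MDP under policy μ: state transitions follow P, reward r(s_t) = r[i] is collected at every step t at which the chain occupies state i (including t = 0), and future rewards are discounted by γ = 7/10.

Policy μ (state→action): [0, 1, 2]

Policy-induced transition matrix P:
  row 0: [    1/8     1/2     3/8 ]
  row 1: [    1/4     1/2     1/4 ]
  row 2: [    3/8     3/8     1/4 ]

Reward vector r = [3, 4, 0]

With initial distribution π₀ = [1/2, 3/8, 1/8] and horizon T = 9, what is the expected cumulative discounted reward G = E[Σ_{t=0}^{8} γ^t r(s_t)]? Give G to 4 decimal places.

G = 8.7158

t=0: π = [0.5000, 0.3750, 0.1250], E[r] = 3.0000, γ^t·E[r] = 3.000000, running G = 3.000000
t=1: π = [0.2031, 0.4844, 0.3125], E[r] = 2.5469, γ^t·E[r] = 1.782813, running G = 4.782813
t=2: π = [0.2637, 0.4609, 0.2754], E[r] = 2.6348, γ^t·E[r] = 1.291035, running G = 6.073848
t=3: π = [0.2515, 0.4656, 0.2830], E[r] = 2.6167, γ^t·E[r] = 0.897528, running G = 6.971375
t=4: π = [0.2539, 0.4646, 0.2814], E[r] = 2.6203, γ^t·E[r] = 0.629141, running G = 7.600517
t=5: π = [0.2534, 0.4648, 0.2817], E[r] = 2.6196, γ^t·E[r] = 0.440275, running G = 8.040792
t=6: π = [0.2535, 0.4648, 0.2817], E[r] = 2.6197, γ^t·E[r] = 0.308210, running G = 8.349002
t=7: π = [0.2535, 0.4648, 0.2817], E[r] = 2.6197, γ^t·E[r] = 0.215745, running G = 8.564747
t=8: π = [0.2535, 0.4648, 0.2817], E[r] = 2.6197, γ^t·E[r] = 0.151022, running G = 8.715769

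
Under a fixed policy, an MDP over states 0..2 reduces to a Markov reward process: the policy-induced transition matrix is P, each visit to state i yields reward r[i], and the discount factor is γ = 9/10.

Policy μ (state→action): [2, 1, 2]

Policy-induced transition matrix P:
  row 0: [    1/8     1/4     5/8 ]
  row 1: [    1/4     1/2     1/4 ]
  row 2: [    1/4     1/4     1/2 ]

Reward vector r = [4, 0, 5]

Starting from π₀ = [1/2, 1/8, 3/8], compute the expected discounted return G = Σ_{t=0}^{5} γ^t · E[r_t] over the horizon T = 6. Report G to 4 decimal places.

t=0: π = [0.5000, 0.1250, 0.3750], E[r] = 3.8750, γ^t·E[r] = 3.875000, running G = 3.875000
t=1: π = [0.1875, 0.2813, 0.5313], E[r] = 3.4063, γ^t·E[r] = 3.065625, running G = 6.940625
t=2: π = [0.2266, 0.3203, 0.4531], E[r] = 3.1719, γ^t·E[r] = 2.569219, running G = 9.509844
t=3: π = [0.2217, 0.3301, 0.4482], E[r] = 3.1279, γ^t·E[r] = 2.280261, running G = 11.790104
t=4: π = [0.2223, 0.3325, 0.4452], E[r] = 3.1151, γ^t·E[r] = 2.043825, running G = 13.833930
t=5: π = [0.2222, 0.3331, 0.4447], E[r] = 3.1121, γ^t·E[r] = 1.837686, running G = 15.671615

G = 15.6716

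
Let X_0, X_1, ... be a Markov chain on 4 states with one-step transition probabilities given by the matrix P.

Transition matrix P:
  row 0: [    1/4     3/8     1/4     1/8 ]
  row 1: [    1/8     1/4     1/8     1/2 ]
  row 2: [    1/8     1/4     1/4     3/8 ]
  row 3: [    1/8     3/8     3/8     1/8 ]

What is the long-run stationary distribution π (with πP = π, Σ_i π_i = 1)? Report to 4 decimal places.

Balance equations π_j = Σ_i π_i·P[i][j]:
  π_0 = 1/4·π_0 + 1/8·π_1 + 1/8·π_2 + 1/8·π_3
  π_1 = 3/8·π_0 + 1/4·π_1 + 1/4·π_2 + 3/8·π_3
  π_2 = 1/4·π_0 + 1/8·π_1 + 1/4·π_2 + 3/8·π_3
  normalize: π_0 + π_1 + π_2 + π_3 = 1
Solving the linear system gives exactly π = [1/7, 169/553, 138/553, 167/553].

π = [0.1429, 0.3056, 0.2495, 0.3020]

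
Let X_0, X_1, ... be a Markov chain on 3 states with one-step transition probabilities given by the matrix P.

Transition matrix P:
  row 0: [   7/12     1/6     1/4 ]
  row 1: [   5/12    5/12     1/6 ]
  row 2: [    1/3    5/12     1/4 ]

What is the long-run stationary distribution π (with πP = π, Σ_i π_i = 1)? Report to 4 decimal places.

π = [0.4775, 0.2973, 0.2252]

Balance equations π_j = Σ_i π_i·P[i][j]:
  π_0 = 7/12·π_0 + 5/12·π_1 + 1/3·π_2
  π_1 = 1/6·π_0 + 5/12·π_1 + 5/12·π_2
  normalize: π_0 + π_1 + π_2 = 1
Solving the linear system gives exactly π = [53/111, 11/37, 25/111].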